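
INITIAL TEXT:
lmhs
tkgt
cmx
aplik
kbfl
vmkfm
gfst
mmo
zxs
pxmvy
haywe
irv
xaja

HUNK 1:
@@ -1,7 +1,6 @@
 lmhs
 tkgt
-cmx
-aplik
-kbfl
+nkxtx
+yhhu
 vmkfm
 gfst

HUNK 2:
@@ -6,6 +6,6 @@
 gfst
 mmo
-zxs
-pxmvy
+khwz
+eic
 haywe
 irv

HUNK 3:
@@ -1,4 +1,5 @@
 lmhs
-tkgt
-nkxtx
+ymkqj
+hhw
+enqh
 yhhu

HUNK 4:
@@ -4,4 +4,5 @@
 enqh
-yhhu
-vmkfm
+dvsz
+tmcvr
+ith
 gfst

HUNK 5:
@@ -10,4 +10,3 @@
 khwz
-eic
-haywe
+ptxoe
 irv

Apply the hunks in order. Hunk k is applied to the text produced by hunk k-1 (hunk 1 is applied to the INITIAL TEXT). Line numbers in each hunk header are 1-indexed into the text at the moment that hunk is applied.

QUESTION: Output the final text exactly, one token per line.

Answer: lmhs
ymkqj
hhw
enqh
dvsz
tmcvr
ith
gfst
mmo
khwz
ptxoe
irv
xaja

Derivation:
Hunk 1: at line 1 remove [cmx,aplik,kbfl] add [nkxtx,yhhu] -> 12 lines: lmhs tkgt nkxtx yhhu vmkfm gfst mmo zxs pxmvy haywe irv xaja
Hunk 2: at line 6 remove [zxs,pxmvy] add [khwz,eic] -> 12 lines: lmhs tkgt nkxtx yhhu vmkfm gfst mmo khwz eic haywe irv xaja
Hunk 3: at line 1 remove [tkgt,nkxtx] add [ymkqj,hhw,enqh] -> 13 lines: lmhs ymkqj hhw enqh yhhu vmkfm gfst mmo khwz eic haywe irv xaja
Hunk 4: at line 4 remove [yhhu,vmkfm] add [dvsz,tmcvr,ith] -> 14 lines: lmhs ymkqj hhw enqh dvsz tmcvr ith gfst mmo khwz eic haywe irv xaja
Hunk 5: at line 10 remove [eic,haywe] add [ptxoe] -> 13 lines: lmhs ymkqj hhw enqh dvsz tmcvr ith gfst mmo khwz ptxoe irv xaja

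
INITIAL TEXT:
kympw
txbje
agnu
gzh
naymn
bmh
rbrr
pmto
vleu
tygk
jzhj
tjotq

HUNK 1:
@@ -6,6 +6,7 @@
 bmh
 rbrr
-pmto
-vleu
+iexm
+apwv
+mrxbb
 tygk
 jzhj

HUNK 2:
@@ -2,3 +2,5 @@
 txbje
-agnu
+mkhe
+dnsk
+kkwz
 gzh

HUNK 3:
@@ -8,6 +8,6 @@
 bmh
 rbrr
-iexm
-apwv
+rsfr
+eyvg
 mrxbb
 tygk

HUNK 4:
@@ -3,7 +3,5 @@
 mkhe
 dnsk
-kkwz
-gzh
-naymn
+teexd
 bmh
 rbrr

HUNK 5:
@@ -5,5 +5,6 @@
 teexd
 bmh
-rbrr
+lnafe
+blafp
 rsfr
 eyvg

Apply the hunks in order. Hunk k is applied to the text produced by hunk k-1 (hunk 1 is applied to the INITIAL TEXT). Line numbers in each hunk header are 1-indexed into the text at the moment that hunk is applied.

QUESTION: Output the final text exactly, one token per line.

Hunk 1: at line 6 remove [pmto,vleu] add [iexm,apwv,mrxbb] -> 13 lines: kympw txbje agnu gzh naymn bmh rbrr iexm apwv mrxbb tygk jzhj tjotq
Hunk 2: at line 2 remove [agnu] add [mkhe,dnsk,kkwz] -> 15 lines: kympw txbje mkhe dnsk kkwz gzh naymn bmh rbrr iexm apwv mrxbb tygk jzhj tjotq
Hunk 3: at line 8 remove [iexm,apwv] add [rsfr,eyvg] -> 15 lines: kympw txbje mkhe dnsk kkwz gzh naymn bmh rbrr rsfr eyvg mrxbb tygk jzhj tjotq
Hunk 4: at line 3 remove [kkwz,gzh,naymn] add [teexd] -> 13 lines: kympw txbje mkhe dnsk teexd bmh rbrr rsfr eyvg mrxbb tygk jzhj tjotq
Hunk 5: at line 5 remove [rbrr] add [lnafe,blafp] -> 14 lines: kympw txbje mkhe dnsk teexd bmh lnafe blafp rsfr eyvg mrxbb tygk jzhj tjotq

Answer: kympw
txbje
mkhe
dnsk
teexd
bmh
lnafe
blafp
rsfr
eyvg
mrxbb
tygk
jzhj
tjotq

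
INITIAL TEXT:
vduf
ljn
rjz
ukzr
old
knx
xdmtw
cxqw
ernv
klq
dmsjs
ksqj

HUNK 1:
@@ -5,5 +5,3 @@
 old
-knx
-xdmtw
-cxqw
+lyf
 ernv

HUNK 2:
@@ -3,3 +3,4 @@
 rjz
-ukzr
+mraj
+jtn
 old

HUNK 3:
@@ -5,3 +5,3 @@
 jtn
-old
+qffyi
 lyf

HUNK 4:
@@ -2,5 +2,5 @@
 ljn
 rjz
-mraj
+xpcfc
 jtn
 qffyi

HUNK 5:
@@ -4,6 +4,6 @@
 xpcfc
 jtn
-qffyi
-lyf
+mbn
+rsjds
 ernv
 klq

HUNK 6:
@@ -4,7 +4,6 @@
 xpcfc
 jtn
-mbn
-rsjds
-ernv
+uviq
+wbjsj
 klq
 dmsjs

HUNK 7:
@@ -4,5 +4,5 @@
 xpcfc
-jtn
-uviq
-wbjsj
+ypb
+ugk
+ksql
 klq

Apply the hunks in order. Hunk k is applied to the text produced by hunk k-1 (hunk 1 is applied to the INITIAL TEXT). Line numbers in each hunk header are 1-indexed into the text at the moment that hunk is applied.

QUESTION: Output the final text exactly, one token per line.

Answer: vduf
ljn
rjz
xpcfc
ypb
ugk
ksql
klq
dmsjs
ksqj

Derivation:
Hunk 1: at line 5 remove [knx,xdmtw,cxqw] add [lyf] -> 10 lines: vduf ljn rjz ukzr old lyf ernv klq dmsjs ksqj
Hunk 2: at line 3 remove [ukzr] add [mraj,jtn] -> 11 lines: vduf ljn rjz mraj jtn old lyf ernv klq dmsjs ksqj
Hunk 3: at line 5 remove [old] add [qffyi] -> 11 lines: vduf ljn rjz mraj jtn qffyi lyf ernv klq dmsjs ksqj
Hunk 4: at line 2 remove [mraj] add [xpcfc] -> 11 lines: vduf ljn rjz xpcfc jtn qffyi lyf ernv klq dmsjs ksqj
Hunk 5: at line 4 remove [qffyi,lyf] add [mbn,rsjds] -> 11 lines: vduf ljn rjz xpcfc jtn mbn rsjds ernv klq dmsjs ksqj
Hunk 6: at line 4 remove [mbn,rsjds,ernv] add [uviq,wbjsj] -> 10 lines: vduf ljn rjz xpcfc jtn uviq wbjsj klq dmsjs ksqj
Hunk 7: at line 4 remove [jtn,uviq,wbjsj] add [ypb,ugk,ksql] -> 10 lines: vduf ljn rjz xpcfc ypb ugk ksql klq dmsjs ksqj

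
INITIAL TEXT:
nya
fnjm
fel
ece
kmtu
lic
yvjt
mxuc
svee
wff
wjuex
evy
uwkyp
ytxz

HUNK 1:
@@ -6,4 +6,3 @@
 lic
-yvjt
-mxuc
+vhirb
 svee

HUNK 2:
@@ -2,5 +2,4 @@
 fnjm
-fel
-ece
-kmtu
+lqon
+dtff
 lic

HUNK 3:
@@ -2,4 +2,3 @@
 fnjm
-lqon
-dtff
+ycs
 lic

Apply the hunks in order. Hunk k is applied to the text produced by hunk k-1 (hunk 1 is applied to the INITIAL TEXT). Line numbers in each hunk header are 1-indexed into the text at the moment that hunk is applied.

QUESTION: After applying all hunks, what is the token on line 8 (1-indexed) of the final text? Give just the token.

Hunk 1: at line 6 remove [yvjt,mxuc] add [vhirb] -> 13 lines: nya fnjm fel ece kmtu lic vhirb svee wff wjuex evy uwkyp ytxz
Hunk 2: at line 2 remove [fel,ece,kmtu] add [lqon,dtff] -> 12 lines: nya fnjm lqon dtff lic vhirb svee wff wjuex evy uwkyp ytxz
Hunk 3: at line 2 remove [lqon,dtff] add [ycs] -> 11 lines: nya fnjm ycs lic vhirb svee wff wjuex evy uwkyp ytxz
Final line 8: wjuex

Answer: wjuex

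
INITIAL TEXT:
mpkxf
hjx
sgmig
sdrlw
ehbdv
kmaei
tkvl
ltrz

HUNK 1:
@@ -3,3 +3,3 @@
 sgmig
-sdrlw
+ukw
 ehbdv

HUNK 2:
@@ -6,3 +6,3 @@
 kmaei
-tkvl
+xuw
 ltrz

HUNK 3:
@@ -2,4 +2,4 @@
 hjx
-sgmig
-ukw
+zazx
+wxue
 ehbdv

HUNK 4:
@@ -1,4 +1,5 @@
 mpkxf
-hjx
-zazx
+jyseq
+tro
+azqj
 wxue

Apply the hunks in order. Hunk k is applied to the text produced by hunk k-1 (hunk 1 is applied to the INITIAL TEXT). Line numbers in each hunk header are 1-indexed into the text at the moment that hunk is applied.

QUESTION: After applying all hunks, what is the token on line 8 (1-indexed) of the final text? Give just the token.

Hunk 1: at line 3 remove [sdrlw] add [ukw] -> 8 lines: mpkxf hjx sgmig ukw ehbdv kmaei tkvl ltrz
Hunk 2: at line 6 remove [tkvl] add [xuw] -> 8 lines: mpkxf hjx sgmig ukw ehbdv kmaei xuw ltrz
Hunk 3: at line 2 remove [sgmig,ukw] add [zazx,wxue] -> 8 lines: mpkxf hjx zazx wxue ehbdv kmaei xuw ltrz
Hunk 4: at line 1 remove [hjx,zazx] add [jyseq,tro,azqj] -> 9 lines: mpkxf jyseq tro azqj wxue ehbdv kmaei xuw ltrz
Final line 8: xuw

Answer: xuw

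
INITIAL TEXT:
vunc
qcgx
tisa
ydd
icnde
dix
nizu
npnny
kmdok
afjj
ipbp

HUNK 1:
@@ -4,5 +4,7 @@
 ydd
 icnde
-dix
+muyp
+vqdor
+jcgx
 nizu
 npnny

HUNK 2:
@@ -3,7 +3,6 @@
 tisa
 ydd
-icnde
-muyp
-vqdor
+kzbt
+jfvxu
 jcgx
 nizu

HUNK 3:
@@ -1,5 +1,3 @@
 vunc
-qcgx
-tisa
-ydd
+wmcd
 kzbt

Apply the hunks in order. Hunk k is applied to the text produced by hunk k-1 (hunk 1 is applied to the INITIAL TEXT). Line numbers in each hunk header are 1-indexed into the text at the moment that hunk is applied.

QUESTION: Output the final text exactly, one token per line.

Hunk 1: at line 4 remove [dix] add [muyp,vqdor,jcgx] -> 13 lines: vunc qcgx tisa ydd icnde muyp vqdor jcgx nizu npnny kmdok afjj ipbp
Hunk 2: at line 3 remove [icnde,muyp,vqdor] add [kzbt,jfvxu] -> 12 lines: vunc qcgx tisa ydd kzbt jfvxu jcgx nizu npnny kmdok afjj ipbp
Hunk 3: at line 1 remove [qcgx,tisa,ydd] add [wmcd] -> 10 lines: vunc wmcd kzbt jfvxu jcgx nizu npnny kmdok afjj ipbp

Answer: vunc
wmcd
kzbt
jfvxu
jcgx
nizu
npnny
kmdok
afjj
ipbp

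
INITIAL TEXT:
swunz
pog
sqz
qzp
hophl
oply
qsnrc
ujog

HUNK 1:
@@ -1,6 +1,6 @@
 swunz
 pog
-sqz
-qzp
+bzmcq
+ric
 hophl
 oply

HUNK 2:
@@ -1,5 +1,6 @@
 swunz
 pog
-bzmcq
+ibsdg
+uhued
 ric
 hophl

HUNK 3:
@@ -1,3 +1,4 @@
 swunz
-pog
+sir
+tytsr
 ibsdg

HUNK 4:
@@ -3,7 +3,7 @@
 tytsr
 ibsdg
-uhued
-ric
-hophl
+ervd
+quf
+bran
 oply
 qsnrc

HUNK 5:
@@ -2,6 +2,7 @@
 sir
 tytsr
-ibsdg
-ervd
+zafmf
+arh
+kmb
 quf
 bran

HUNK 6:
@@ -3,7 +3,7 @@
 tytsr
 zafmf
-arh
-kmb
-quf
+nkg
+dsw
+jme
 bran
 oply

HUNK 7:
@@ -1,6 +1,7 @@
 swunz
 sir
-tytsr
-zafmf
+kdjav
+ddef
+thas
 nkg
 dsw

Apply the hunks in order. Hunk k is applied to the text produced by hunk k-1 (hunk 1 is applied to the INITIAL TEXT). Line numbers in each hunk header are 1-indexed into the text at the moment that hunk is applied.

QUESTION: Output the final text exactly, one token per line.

Answer: swunz
sir
kdjav
ddef
thas
nkg
dsw
jme
bran
oply
qsnrc
ujog

Derivation:
Hunk 1: at line 1 remove [sqz,qzp] add [bzmcq,ric] -> 8 lines: swunz pog bzmcq ric hophl oply qsnrc ujog
Hunk 2: at line 1 remove [bzmcq] add [ibsdg,uhued] -> 9 lines: swunz pog ibsdg uhued ric hophl oply qsnrc ujog
Hunk 3: at line 1 remove [pog] add [sir,tytsr] -> 10 lines: swunz sir tytsr ibsdg uhued ric hophl oply qsnrc ujog
Hunk 4: at line 3 remove [uhued,ric,hophl] add [ervd,quf,bran] -> 10 lines: swunz sir tytsr ibsdg ervd quf bran oply qsnrc ujog
Hunk 5: at line 2 remove [ibsdg,ervd] add [zafmf,arh,kmb] -> 11 lines: swunz sir tytsr zafmf arh kmb quf bran oply qsnrc ujog
Hunk 6: at line 3 remove [arh,kmb,quf] add [nkg,dsw,jme] -> 11 lines: swunz sir tytsr zafmf nkg dsw jme bran oply qsnrc ujog
Hunk 7: at line 1 remove [tytsr,zafmf] add [kdjav,ddef,thas] -> 12 lines: swunz sir kdjav ddef thas nkg dsw jme bran oply qsnrc ujog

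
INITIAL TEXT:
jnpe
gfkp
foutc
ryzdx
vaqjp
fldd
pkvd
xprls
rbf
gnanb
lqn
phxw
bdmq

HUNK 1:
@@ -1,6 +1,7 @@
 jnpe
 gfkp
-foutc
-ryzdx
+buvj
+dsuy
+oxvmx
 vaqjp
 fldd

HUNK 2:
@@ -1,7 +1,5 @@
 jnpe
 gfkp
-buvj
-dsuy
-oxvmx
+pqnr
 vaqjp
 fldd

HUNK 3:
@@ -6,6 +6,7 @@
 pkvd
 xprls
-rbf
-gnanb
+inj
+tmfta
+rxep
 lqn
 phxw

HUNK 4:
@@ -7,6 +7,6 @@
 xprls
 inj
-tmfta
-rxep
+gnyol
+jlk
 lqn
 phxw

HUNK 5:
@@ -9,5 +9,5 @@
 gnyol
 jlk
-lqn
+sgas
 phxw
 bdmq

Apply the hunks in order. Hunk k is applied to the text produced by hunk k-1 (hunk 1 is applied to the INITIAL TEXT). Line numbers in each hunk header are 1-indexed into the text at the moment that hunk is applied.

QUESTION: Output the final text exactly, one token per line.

Answer: jnpe
gfkp
pqnr
vaqjp
fldd
pkvd
xprls
inj
gnyol
jlk
sgas
phxw
bdmq

Derivation:
Hunk 1: at line 1 remove [foutc,ryzdx] add [buvj,dsuy,oxvmx] -> 14 lines: jnpe gfkp buvj dsuy oxvmx vaqjp fldd pkvd xprls rbf gnanb lqn phxw bdmq
Hunk 2: at line 1 remove [buvj,dsuy,oxvmx] add [pqnr] -> 12 lines: jnpe gfkp pqnr vaqjp fldd pkvd xprls rbf gnanb lqn phxw bdmq
Hunk 3: at line 6 remove [rbf,gnanb] add [inj,tmfta,rxep] -> 13 lines: jnpe gfkp pqnr vaqjp fldd pkvd xprls inj tmfta rxep lqn phxw bdmq
Hunk 4: at line 7 remove [tmfta,rxep] add [gnyol,jlk] -> 13 lines: jnpe gfkp pqnr vaqjp fldd pkvd xprls inj gnyol jlk lqn phxw bdmq
Hunk 5: at line 9 remove [lqn] add [sgas] -> 13 lines: jnpe gfkp pqnr vaqjp fldd pkvd xprls inj gnyol jlk sgas phxw bdmq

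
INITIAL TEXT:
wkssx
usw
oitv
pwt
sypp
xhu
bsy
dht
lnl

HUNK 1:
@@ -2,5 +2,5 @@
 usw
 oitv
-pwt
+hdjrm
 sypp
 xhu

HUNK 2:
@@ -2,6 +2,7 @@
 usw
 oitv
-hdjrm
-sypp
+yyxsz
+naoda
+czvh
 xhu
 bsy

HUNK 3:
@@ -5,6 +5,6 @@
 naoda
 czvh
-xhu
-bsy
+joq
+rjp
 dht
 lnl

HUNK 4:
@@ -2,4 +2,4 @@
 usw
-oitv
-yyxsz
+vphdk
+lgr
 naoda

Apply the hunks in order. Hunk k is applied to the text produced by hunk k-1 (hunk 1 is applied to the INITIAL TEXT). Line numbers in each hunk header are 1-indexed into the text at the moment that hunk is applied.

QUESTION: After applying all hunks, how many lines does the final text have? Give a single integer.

Answer: 10

Derivation:
Hunk 1: at line 2 remove [pwt] add [hdjrm] -> 9 lines: wkssx usw oitv hdjrm sypp xhu bsy dht lnl
Hunk 2: at line 2 remove [hdjrm,sypp] add [yyxsz,naoda,czvh] -> 10 lines: wkssx usw oitv yyxsz naoda czvh xhu bsy dht lnl
Hunk 3: at line 5 remove [xhu,bsy] add [joq,rjp] -> 10 lines: wkssx usw oitv yyxsz naoda czvh joq rjp dht lnl
Hunk 4: at line 2 remove [oitv,yyxsz] add [vphdk,lgr] -> 10 lines: wkssx usw vphdk lgr naoda czvh joq rjp dht lnl
Final line count: 10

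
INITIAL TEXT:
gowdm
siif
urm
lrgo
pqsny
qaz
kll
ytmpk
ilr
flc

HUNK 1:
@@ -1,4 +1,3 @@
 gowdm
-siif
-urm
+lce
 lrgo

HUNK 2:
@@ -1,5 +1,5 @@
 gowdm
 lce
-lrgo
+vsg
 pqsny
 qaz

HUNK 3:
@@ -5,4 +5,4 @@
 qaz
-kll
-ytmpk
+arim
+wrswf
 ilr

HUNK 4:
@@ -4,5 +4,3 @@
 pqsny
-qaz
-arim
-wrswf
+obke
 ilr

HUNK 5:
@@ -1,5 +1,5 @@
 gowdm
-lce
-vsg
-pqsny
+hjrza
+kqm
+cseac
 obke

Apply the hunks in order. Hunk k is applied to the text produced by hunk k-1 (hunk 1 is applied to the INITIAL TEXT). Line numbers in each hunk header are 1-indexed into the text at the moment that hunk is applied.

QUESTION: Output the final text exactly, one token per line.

Answer: gowdm
hjrza
kqm
cseac
obke
ilr
flc

Derivation:
Hunk 1: at line 1 remove [siif,urm] add [lce] -> 9 lines: gowdm lce lrgo pqsny qaz kll ytmpk ilr flc
Hunk 2: at line 1 remove [lrgo] add [vsg] -> 9 lines: gowdm lce vsg pqsny qaz kll ytmpk ilr flc
Hunk 3: at line 5 remove [kll,ytmpk] add [arim,wrswf] -> 9 lines: gowdm lce vsg pqsny qaz arim wrswf ilr flc
Hunk 4: at line 4 remove [qaz,arim,wrswf] add [obke] -> 7 lines: gowdm lce vsg pqsny obke ilr flc
Hunk 5: at line 1 remove [lce,vsg,pqsny] add [hjrza,kqm,cseac] -> 7 lines: gowdm hjrza kqm cseac obke ilr flc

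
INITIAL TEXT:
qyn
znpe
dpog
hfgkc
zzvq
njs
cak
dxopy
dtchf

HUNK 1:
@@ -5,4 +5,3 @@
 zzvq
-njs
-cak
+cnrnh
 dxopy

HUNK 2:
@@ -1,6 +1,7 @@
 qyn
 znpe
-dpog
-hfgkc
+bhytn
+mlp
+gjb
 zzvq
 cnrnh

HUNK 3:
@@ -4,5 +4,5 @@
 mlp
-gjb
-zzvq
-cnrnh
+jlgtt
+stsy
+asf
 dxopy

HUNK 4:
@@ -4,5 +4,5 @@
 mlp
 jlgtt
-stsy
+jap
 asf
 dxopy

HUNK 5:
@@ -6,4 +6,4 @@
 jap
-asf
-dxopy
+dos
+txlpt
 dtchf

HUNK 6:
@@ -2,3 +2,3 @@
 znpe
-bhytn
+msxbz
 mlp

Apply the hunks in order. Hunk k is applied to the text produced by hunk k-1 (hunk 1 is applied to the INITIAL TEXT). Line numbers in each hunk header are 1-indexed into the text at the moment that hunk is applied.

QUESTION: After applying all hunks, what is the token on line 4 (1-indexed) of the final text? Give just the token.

Answer: mlp

Derivation:
Hunk 1: at line 5 remove [njs,cak] add [cnrnh] -> 8 lines: qyn znpe dpog hfgkc zzvq cnrnh dxopy dtchf
Hunk 2: at line 1 remove [dpog,hfgkc] add [bhytn,mlp,gjb] -> 9 lines: qyn znpe bhytn mlp gjb zzvq cnrnh dxopy dtchf
Hunk 3: at line 4 remove [gjb,zzvq,cnrnh] add [jlgtt,stsy,asf] -> 9 lines: qyn znpe bhytn mlp jlgtt stsy asf dxopy dtchf
Hunk 4: at line 4 remove [stsy] add [jap] -> 9 lines: qyn znpe bhytn mlp jlgtt jap asf dxopy dtchf
Hunk 5: at line 6 remove [asf,dxopy] add [dos,txlpt] -> 9 lines: qyn znpe bhytn mlp jlgtt jap dos txlpt dtchf
Hunk 6: at line 2 remove [bhytn] add [msxbz] -> 9 lines: qyn znpe msxbz mlp jlgtt jap dos txlpt dtchf
Final line 4: mlp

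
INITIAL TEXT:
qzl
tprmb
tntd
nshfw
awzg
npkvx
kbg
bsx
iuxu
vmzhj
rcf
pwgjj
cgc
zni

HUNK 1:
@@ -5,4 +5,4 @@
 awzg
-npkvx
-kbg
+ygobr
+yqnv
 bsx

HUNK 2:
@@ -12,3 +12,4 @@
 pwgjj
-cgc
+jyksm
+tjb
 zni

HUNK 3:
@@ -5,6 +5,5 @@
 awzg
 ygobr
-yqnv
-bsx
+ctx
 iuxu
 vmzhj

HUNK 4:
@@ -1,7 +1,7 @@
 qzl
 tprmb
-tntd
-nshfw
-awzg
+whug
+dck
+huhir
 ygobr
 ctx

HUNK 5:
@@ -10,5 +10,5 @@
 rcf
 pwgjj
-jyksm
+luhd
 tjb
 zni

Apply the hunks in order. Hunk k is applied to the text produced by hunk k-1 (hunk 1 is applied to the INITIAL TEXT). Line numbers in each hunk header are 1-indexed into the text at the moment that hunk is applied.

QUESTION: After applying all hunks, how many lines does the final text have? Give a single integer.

Answer: 14

Derivation:
Hunk 1: at line 5 remove [npkvx,kbg] add [ygobr,yqnv] -> 14 lines: qzl tprmb tntd nshfw awzg ygobr yqnv bsx iuxu vmzhj rcf pwgjj cgc zni
Hunk 2: at line 12 remove [cgc] add [jyksm,tjb] -> 15 lines: qzl tprmb tntd nshfw awzg ygobr yqnv bsx iuxu vmzhj rcf pwgjj jyksm tjb zni
Hunk 3: at line 5 remove [yqnv,bsx] add [ctx] -> 14 lines: qzl tprmb tntd nshfw awzg ygobr ctx iuxu vmzhj rcf pwgjj jyksm tjb zni
Hunk 4: at line 1 remove [tntd,nshfw,awzg] add [whug,dck,huhir] -> 14 lines: qzl tprmb whug dck huhir ygobr ctx iuxu vmzhj rcf pwgjj jyksm tjb zni
Hunk 5: at line 10 remove [jyksm] add [luhd] -> 14 lines: qzl tprmb whug dck huhir ygobr ctx iuxu vmzhj rcf pwgjj luhd tjb zni
Final line count: 14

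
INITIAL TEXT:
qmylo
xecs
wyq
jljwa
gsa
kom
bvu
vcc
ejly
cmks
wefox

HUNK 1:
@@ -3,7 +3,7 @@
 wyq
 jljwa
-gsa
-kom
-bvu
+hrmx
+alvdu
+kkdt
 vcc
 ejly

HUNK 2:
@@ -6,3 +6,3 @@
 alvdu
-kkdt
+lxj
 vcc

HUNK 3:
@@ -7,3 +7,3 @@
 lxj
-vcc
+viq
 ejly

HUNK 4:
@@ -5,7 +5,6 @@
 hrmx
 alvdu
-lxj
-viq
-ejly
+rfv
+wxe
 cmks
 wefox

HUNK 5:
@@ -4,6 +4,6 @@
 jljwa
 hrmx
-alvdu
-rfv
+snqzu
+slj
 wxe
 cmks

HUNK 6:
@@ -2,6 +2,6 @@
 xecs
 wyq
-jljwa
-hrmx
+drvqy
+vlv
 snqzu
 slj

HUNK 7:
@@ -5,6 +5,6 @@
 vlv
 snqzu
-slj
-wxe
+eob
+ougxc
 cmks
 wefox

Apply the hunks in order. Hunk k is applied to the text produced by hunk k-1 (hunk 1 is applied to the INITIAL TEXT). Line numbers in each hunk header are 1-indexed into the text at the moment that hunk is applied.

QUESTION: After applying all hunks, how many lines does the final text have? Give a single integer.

Hunk 1: at line 3 remove [gsa,kom,bvu] add [hrmx,alvdu,kkdt] -> 11 lines: qmylo xecs wyq jljwa hrmx alvdu kkdt vcc ejly cmks wefox
Hunk 2: at line 6 remove [kkdt] add [lxj] -> 11 lines: qmylo xecs wyq jljwa hrmx alvdu lxj vcc ejly cmks wefox
Hunk 3: at line 7 remove [vcc] add [viq] -> 11 lines: qmylo xecs wyq jljwa hrmx alvdu lxj viq ejly cmks wefox
Hunk 4: at line 5 remove [lxj,viq,ejly] add [rfv,wxe] -> 10 lines: qmylo xecs wyq jljwa hrmx alvdu rfv wxe cmks wefox
Hunk 5: at line 4 remove [alvdu,rfv] add [snqzu,slj] -> 10 lines: qmylo xecs wyq jljwa hrmx snqzu slj wxe cmks wefox
Hunk 6: at line 2 remove [jljwa,hrmx] add [drvqy,vlv] -> 10 lines: qmylo xecs wyq drvqy vlv snqzu slj wxe cmks wefox
Hunk 7: at line 5 remove [slj,wxe] add [eob,ougxc] -> 10 lines: qmylo xecs wyq drvqy vlv snqzu eob ougxc cmks wefox
Final line count: 10

Answer: 10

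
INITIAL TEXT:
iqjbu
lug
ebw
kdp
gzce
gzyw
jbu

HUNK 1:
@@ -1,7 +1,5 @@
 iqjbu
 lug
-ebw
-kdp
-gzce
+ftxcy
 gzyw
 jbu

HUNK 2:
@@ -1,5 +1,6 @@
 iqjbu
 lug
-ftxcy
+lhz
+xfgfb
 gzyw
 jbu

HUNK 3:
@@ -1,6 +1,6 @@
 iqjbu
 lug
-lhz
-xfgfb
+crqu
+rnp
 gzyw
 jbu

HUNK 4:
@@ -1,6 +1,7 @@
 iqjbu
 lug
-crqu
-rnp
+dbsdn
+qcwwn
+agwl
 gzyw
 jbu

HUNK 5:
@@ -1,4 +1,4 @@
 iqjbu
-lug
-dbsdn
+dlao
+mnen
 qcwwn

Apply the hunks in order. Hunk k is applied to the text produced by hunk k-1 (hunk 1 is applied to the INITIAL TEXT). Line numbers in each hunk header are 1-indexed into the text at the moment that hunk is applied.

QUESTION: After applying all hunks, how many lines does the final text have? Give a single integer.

Hunk 1: at line 1 remove [ebw,kdp,gzce] add [ftxcy] -> 5 lines: iqjbu lug ftxcy gzyw jbu
Hunk 2: at line 1 remove [ftxcy] add [lhz,xfgfb] -> 6 lines: iqjbu lug lhz xfgfb gzyw jbu
Hunk 3: at line 1 remove [lhz,xfgfb] add [crqu,rnp] -> 6 lines: iqjbu lug crqu rnp gzyw jbu
Hunk 4: at line 1 remove [crqu,rnp] add [dbsdn,qcwwn,agwl] -> 7 lines: iqjbu lug dbsdn qcwwn agwl gzyw jbu
Hunk 5: at line 1 remove [lug,dbsdn] add [dlao,mnen] -> 7 lines: iqjbu dlao mnen qcwwn agwl gzyw jbu
Final line count: 7

Answer: 7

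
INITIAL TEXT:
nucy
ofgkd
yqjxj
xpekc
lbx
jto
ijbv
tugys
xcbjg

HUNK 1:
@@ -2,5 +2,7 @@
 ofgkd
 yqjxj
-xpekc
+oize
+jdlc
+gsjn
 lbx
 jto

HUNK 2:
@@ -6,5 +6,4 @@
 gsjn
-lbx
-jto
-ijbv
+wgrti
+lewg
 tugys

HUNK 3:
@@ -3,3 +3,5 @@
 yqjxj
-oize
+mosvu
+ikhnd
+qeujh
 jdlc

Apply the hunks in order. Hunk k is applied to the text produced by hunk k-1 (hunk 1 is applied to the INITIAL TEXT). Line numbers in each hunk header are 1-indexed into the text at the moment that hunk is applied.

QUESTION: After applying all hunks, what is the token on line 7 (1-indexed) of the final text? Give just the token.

Answer: jdlc

Derivation:
Hunk 1: at line 2 remove [xpekc] add [oize,jdlc,gsjn] -> 11 lines: nucy ofgkd yqjxj oize jdlc gsjn lbx jto ijbv tugys xcbjg
Hunk 2: at line 6 remove [lbx,jto,ijbv] add [wgrti,lewg] -> 10 lines: nucy ofgkd yqjxj oize jdlc gsjn wgrti lewg tugys xcbjg
Hunk 3: at line 3 remove [oize] add [mosvu,ikhnd,qeujh] -> 12 lines: nucy ofgkd yqjxj mosvu ikhnd qeujh jdlc gsjn wgrti lewg tugys xcbjg
Final line 7: jdlc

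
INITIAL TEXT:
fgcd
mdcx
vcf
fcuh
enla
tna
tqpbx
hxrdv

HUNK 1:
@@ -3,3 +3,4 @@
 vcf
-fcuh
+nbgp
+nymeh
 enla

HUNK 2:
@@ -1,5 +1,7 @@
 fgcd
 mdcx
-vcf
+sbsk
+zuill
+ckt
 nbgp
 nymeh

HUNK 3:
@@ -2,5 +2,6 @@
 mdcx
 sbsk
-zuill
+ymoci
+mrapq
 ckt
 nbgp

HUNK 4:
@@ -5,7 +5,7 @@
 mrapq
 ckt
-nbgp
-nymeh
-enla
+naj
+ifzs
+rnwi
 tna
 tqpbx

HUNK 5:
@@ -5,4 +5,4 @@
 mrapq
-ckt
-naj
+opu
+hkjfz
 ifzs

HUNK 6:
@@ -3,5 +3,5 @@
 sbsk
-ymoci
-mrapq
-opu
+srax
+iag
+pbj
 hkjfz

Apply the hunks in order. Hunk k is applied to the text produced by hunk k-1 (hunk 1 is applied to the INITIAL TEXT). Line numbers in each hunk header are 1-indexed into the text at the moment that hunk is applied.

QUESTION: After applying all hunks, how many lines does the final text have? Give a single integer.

Hunk 1: at line 3 remove [fcuh] add [nbgp,nymeh] -> 9 lines: fgcd mdcx vcf nbgp nymeh enla tna tqpbx hxrdv
Hunk 2: at line 1 remove [vcf] add [sbsk,zuill,ckt] -> 11 lines: fgcd mdcx sbsk zuill ckt nbgp nymeh enla tna tqpbx hxrdv
Hunk 3: at line 2 remove [zuill] add [ymoci,mrapq] -> 12 lines: fgcd mdcx sbsk ymoci mrapq ckt nbgp nymeh enla tna tqpbx hxrdv
Hunk 4: at line 5 remove [nbgp,nymeh,enla] add [naj,ifzs,rnwi] -> 12 lines: fgcd mdcx sbsk ymoci mrapq ckt naj ifzs rnwi tna tqpbx hxrdv
Hunk 5: at line 5 remove [ckt,naj] add [opu,hkjfz] -> 12 lines: fgcd mdcx sbsk ymoci mrapq opu hkjfz ifzs rnwi tna tqpbx hxrdv
Hunk 6: at line 3 remove [ymoci,mrapq,opu] add [srax,iag,pbj] -> 12 lines: fgcd mdcx sbsk srax iag pbj hkjfz ifzs rnwi tna tqpbx hxrdv
Final line count: 12

Answer: 12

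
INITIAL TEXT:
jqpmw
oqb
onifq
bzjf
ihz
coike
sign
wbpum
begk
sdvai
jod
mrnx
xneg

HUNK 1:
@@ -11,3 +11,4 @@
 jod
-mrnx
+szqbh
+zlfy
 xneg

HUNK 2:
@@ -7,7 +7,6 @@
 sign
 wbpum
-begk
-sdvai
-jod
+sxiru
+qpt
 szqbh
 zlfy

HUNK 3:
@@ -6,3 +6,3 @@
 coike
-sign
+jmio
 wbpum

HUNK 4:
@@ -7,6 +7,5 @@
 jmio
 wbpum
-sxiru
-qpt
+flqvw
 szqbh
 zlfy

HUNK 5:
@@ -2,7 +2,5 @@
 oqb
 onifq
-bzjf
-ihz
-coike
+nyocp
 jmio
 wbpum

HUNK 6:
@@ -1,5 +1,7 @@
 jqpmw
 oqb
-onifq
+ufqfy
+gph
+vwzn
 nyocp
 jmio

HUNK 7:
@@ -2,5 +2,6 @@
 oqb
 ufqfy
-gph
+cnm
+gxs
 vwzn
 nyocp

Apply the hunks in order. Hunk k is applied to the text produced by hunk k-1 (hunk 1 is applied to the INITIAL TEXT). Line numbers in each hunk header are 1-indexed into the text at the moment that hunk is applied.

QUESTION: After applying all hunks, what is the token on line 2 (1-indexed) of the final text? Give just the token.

Answer: oqb

Derivation:
Hunk 1: at line 11 remove [mrnx] add [szqbh,zlfy] -> 14 lines: jqpmw oqb onifq bzjf ihz coike sign wbpum begk sdvai jod szqbh zlfy xneg
Hunk 2: at line 7 remove [begk,sdvai,jod] add [sxiru,qpt] -> 13 lines: jqpmw oqb onifq bzjf ihz coike sign wbpum sxiru qpt szqbh zlfy xneg
Hunk 3: at line 6 remove [sign] add [jmio] -> 13 lines: jqpmw oqb onifq bzjf ihz coike jmio wbpum sxiru qpt szqbh zlfy xneg
Hunk 4: at line 7 remove [sxiru,qpt] add [flqvw] -> 12 lines: jqpmw oqb onifq bzjf ihz coike jmio wbpum flqvw szqbh zlfy xneg
Hunk 5: at line 2 remove [bzjf,ihz,coike] add [nyocp] -> 10 lines: jqpmw oqb onifq nyocp jmio wbpum flqvw szqbh zlfy xneg
Hunk 6: at line 1 remove [onifq] add [ufqfy,gph,vwzn] -> 12 lines: jqpmw oqb ufqfy gph vwzn nyocp jmio wbpum flqvw szqbh zlfy xneg
Hunk 7: at line 2 remove [gph] add [cnm,gxs] -> 13 lines: jqpmw oqb ufqfy cnm gxs vwzn nyocp jmio wbpum flqvw szqbh zlfy xneg
Final line 2: oqb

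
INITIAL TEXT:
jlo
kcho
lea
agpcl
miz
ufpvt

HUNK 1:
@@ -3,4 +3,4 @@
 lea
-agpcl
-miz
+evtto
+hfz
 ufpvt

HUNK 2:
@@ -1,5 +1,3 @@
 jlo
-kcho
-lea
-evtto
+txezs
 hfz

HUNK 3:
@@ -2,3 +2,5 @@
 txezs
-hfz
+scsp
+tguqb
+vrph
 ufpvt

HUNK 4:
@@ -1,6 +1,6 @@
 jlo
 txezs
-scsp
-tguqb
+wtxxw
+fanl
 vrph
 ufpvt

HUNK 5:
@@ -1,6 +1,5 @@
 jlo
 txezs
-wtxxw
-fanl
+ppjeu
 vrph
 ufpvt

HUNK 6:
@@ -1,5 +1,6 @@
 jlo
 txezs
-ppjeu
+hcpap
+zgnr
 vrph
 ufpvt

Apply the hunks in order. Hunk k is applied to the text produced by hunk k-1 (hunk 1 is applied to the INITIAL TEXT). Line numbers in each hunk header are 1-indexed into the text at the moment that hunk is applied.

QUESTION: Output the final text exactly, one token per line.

Hunk 1: at line 3 remove [agpcl,miz] add [evtto,hfz] -> 6 lines: jlo kcho lea evtto hfz ufpvt
Hunk 2: at line 1 remove [kcho,lea,evtto] add [txezs] -> 4 lines: jlo txezs hfz ufpvt
Hunk 3: at line 2 remove [hfz] add [scsp,tguqb,vrph] -> 6 lines: jlo txezs scsp tguqb vrph ufpvt
Hunk 4: at line 1 remove [scsp,tguqb] add [wtxxw,fanl] -> 6 lines: jlo txezs wtxxw fanl vrph ufpvt
Hunk 5: at line 1 remove [wtxxw,fanl] add [ppjeu] -> 5 lines: jlo txezs ppjeu vrph ufpvt
Hunk 6: at line 1 remove [ppjeu] add [hcpap,zgnr] -> 6 lines: jlo txezs hcpap zgnr vrph ufpvt

Answer: jlo
txezs
hcpap
zgnr
vrph
ufpvt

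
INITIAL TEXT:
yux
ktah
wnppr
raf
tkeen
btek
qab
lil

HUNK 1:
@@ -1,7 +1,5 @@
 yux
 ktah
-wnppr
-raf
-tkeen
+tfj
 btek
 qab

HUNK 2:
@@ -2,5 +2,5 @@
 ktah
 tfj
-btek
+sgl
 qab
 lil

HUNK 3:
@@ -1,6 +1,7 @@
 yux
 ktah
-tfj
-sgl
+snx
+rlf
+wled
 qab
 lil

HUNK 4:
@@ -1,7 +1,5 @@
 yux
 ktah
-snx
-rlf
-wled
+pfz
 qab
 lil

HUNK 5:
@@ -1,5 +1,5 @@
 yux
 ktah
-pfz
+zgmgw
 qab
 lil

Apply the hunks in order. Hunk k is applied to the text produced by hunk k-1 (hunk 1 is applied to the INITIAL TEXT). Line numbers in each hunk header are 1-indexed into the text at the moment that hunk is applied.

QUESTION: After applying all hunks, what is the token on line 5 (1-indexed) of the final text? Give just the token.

Hunk 1: at line 1 remove [wnppr,raf,tkeen] add [tfj] -> 6 lines: yux ktah tfj btek qab lil
Hunk 2: at line 2 remove [btek] add [sgl] -> 6 lines: yux ktah tfj sgl qab lil
Hunk 3: at line 1 remove [tfj,sgl] add [snx,rlf,wled] -> 7 lines: yux ktah snx rlf wled qab lil
Hunk 4: at line 1 remove [snx,rlf,wled] add [pfz] -> 5 lines: yux ktah pfz qab lil
Hunk 5: at line 1 remove [pfz] add [zgmgw] -> 5 lines: yux ktah zgmgw qab lil
Final line 5: lil

Answer: lil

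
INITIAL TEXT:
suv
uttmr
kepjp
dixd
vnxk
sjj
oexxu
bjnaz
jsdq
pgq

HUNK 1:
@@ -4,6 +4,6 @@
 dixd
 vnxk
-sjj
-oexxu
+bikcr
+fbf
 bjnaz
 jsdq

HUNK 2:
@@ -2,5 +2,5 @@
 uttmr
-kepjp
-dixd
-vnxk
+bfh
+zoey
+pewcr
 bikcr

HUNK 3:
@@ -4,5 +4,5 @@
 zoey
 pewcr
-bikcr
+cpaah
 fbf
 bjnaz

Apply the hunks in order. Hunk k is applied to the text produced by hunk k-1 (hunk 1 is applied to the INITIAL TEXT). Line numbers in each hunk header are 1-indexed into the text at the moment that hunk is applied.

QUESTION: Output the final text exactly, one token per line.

Answer: suv
uttmr
bfh
zoey
pewcr
cpaah
fbf
bjnaz
jsdq
pgq

Derivation:
Hunk 1: at line 4 remove [sjj,oexxu] add [bikcr,fbf] -> 10 lines: suv uttmr kepjp dixd vnxk bikcr fbf bjnaz jsdq pgq
Hunk 2: at line 2 remove [kepjp,dixd,vnxk] add [bfh,zoey,pewcr] -> 10 lines: suv uttmr bfh zoey pewcr bikcr fbf bjnaz jsdq pgq
Hunk 3: at line 4 remove [bikcr] add [cpaah] -> 10 lines: suv uttmr bfh zoey pewcr cpaah fbf bjnaz jsdq pgq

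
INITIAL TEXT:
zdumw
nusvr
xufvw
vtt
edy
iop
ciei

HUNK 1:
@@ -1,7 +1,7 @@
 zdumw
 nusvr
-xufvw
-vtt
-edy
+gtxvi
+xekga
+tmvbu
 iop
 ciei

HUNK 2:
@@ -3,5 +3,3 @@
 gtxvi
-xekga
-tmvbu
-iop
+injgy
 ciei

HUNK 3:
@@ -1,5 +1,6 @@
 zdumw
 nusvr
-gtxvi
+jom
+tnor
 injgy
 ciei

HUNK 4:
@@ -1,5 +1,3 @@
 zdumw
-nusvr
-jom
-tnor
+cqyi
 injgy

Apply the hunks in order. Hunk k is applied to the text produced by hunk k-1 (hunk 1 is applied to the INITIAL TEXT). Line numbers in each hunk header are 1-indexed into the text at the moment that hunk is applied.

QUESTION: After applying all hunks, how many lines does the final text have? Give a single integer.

Hunk 1: at line 1 remove [xufvw,vtt,edy] add [gtxvi,xekga,tmvbu] -> 7 lines: zdumw nusvr gtxvi xekga tmvbu iop ciei
Hunk 2: at line 3 remove [xekga,tmvbu,iop] add [injgy] -> 5 lines: zdumw nusvr gtxvi injgy ciei
Hunk 3: at line 1 remove [gtxvi] add [jom,tnor] -> 6 lines: zdumw nusvr jom tnor injgy ciei
Hunk 4: at line 1 remove [nusvr,jom,tnor] add [cqyi] -> 4 lines: zdumw cqyi injgy ciei
Final line count: 4

Answer: 4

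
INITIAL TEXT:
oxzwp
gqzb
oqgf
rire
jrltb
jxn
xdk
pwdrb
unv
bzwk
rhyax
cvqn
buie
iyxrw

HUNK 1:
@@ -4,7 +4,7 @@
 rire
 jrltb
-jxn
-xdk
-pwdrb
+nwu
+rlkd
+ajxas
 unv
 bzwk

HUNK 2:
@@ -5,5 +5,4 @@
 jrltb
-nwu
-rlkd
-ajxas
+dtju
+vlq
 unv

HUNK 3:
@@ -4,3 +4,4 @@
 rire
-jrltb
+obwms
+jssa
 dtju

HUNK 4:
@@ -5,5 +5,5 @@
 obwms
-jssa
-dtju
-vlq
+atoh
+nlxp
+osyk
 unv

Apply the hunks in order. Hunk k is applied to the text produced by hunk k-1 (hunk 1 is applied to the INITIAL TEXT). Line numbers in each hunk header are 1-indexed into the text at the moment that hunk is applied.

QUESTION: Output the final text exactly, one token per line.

Hunk 1: at line 4 remove [jxn,xdk,pwdrb] add [nwu,rlkd,ajxas] -> 14 lines: oxzwp gqzb oqgf rire jrltb nwu rlkd ajxas unv bzwk rhyax cvqn buie iyxrw
Hunk 2: at line 5 remove [nwu,rlkd,ajxas] add [dtju,vlq] -> 13 lines: oxzwp gqzb oqgf rire jrltb dtju vlq unv bzwk rhyax cvqn buie iyxrw
Hunk 3: at line 4 remove [jrltb] add [obwms,jssa] -> 14 lines: oxzwp gqzb oqgf rire obwms jssa dtju vlq unv bzwk rhyax cvqn buie iyxrw
Hunk 4: at line 5 remove [jssa,dtju,vlq] add [atoh,nlxp,osyk] -> 14 lines: oxzwp gqzb oqgf rire obwms atoh nlxp osyk unv bzwk rhyax cvqn buie iyxrw

Answer: oxzwp
gqzb
oqgf
rire
obwms
atoh
nlxp
osyk
unv
bzwk
rhyax
cvqn
buie
iyxrw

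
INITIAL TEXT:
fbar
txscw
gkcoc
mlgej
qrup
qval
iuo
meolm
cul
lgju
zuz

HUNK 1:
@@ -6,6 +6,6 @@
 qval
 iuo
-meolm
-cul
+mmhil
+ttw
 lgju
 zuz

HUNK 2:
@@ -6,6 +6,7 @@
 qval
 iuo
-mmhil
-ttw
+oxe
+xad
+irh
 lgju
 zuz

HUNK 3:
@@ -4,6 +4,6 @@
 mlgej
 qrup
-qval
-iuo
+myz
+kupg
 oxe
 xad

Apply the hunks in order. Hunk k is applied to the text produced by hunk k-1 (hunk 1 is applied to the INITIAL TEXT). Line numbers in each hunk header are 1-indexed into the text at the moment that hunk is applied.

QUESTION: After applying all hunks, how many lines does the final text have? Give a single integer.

Answer: 12

Derivation:
Hunk 1: at line 6 remove [meolm,cul] add [mmhil,ttw] -> 11 lines: fbar txscw gkcoc mlgej qrup qval iuo mmhil ttw lgju zuz
Hunk 2: at line 6 remove [mmhil,ttw] add [oxe,xad,irh] -> 12 lines: fbar txscw gkcoc mlgej qrup qval iuo oxe xad irh lgju zuz
Hunk 3: at line 4 remove [qval,iuo] add [myz,kupg] -> 12 lines: fbar txscw gkcoc mlgej qrup myz kupg oxe xad irh lgju zuz
Final line count: 12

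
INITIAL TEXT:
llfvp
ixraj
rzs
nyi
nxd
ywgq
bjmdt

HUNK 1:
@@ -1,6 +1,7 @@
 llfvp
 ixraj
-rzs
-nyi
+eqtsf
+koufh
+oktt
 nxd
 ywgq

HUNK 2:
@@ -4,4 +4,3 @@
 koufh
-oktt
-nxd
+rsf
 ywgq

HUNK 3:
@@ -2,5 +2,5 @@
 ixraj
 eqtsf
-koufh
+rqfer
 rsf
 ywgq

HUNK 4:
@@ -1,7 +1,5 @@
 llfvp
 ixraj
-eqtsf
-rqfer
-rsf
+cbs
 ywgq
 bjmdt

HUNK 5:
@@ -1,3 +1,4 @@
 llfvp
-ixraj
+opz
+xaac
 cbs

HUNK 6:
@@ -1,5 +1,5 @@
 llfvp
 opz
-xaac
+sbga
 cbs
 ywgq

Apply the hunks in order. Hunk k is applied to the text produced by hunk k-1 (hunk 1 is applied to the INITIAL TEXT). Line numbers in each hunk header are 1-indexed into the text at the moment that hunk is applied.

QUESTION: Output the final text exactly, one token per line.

Hunk 1: at line 1 remove [rzs,nyi] add [eqtsf,koufh,oktt] -> 8 lines: llfvp ixraj eqtsf koufh oktt nxd ywgq bjmdt
Hunk 2: at line 4 remove [oktt,nxd] add [rsf] -> 7 lines: llfvp ixraj eqtsf koufh rsf ywgq bjmdt
Hunk 3: at line 2 remove [koufh] add [rqfer] -> 7 lines: llfvp ixraj eqtsf rqfer rsf ywgq bjmdt
Hunk 4: at line 1 remove [eqtsf,rqfer,rsf] add [cbs] -> 5 lines: llfvp ixraj cbs ywgq bjmdt
Hunk 5: at line 1 remove [ixraj] add [opz,xaac] -> 6 lines: llfvp opz xaac cbs ywgq bjmdt
Hunk 6: at line 1 remove [xaac] add [sbga] -> 6 lines: llfvp opz sbga cbs ywgq bjmdt

Answer: llfvp
opz
sbga
cbs
ywgq
bjmdt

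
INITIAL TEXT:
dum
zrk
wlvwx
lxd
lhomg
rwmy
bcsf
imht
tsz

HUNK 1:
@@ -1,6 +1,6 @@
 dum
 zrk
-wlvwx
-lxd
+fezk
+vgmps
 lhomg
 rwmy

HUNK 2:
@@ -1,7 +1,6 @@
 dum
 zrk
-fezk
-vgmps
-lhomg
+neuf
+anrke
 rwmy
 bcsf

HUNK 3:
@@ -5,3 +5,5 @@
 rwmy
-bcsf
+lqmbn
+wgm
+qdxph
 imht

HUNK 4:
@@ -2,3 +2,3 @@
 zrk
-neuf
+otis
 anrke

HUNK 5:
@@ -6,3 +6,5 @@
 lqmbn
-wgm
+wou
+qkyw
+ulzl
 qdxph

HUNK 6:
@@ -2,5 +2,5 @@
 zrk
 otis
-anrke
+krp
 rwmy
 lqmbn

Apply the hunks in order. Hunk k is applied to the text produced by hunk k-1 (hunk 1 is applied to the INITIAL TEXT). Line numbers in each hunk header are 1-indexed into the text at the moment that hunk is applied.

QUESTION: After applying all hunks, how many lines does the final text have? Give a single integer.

Answer: 12

Derivation:
Hunk 1: at line 1 remove [wlvwx,lxd] add [fezk,vgmps] -> 9 lines: dum zrk fezk vgmps lhomg rwmy bcsf imht tsz
Hunk 2: at line 1 remove [fezk,vgmps,lhomg] add [neuf,anrke] -> 8 lines: dum zrk neuf anrke rwmy bcsf imht tsz
Hunk 3: at line 5 remove [bcsf] add [lqmbn,wgm,qdxph] -> 10 lines: dum zrk neuf anrke rwmy lqmbn wgm qdxph imht tsz
Hunk 4: at line 2 remove [neuf] add [otis] -> 10 lines: dum zrk otis anrke rwmy lqmbn wgm qdxph imht tsz
Hunk 5: at line 6 remove [wgm] add [wou,qkyw,ulzl] -> 12 lines: dum zrk otis anrke rwmy lqmbn wou qkyw ulzl qdxph imht tsz
Hunk 6: at line 2 remove [anrke] add [krp] -> 12 lines: dum zrk otis krp rwmy lqmbn wou qkyw ulzl qdxph imht tsz
Final line count: 12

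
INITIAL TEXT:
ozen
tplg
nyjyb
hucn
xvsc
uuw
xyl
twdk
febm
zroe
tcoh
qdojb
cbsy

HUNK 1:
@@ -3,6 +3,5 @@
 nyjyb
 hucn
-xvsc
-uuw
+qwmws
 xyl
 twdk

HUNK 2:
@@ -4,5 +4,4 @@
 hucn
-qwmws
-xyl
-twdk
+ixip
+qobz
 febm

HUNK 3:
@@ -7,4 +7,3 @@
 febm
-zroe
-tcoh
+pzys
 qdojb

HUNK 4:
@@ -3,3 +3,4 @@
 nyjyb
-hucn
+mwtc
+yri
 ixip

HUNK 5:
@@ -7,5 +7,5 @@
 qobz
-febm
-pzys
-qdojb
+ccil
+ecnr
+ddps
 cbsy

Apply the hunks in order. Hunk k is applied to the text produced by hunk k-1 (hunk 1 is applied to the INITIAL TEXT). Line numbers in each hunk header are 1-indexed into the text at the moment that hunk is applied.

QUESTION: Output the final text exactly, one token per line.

Answer: ozen
tplg
nyjyb
mwtc
yri
ixip
qobz
ccil
ecnr
ddps
cbsy

Derivation:
Hunk 1: at line 3 remove [xvsc,uuw] add [qwmws] -> 12 lines: ozen tplg nyjyb hucn qwmws xyl twdk febm zroe tcoh qdojb cbsy
Hunk 2: at line 4 remove [qwmws,xyl,twdk] add [ixip,qobz] -> 11 lines: ozen tplg nyjyb hucn ixip qobz febm zroe tcoh qdojb cbsy
Hunk 3: at line 7 remove [zroe,tcoh] add [pzys] -> 10 lines: ozen tplg nyjyb hucn ixip qobz febm pzys qdojb cbsy
Hunk 4: at line 3 remove [hucn] add [mwtc,yri] -> 11 lines: ozen tplg nyjyb mwtc yri ixip qobz febm pzys qdojb cbsy
Hunk 5: at line 7 remove [febm,pzys,qdojb] add [ccil,ecnr,ddps] -> 11 lines: ozen tplg nyjyb mwtc yri ixip qobz ccil ecnr ddps cbsy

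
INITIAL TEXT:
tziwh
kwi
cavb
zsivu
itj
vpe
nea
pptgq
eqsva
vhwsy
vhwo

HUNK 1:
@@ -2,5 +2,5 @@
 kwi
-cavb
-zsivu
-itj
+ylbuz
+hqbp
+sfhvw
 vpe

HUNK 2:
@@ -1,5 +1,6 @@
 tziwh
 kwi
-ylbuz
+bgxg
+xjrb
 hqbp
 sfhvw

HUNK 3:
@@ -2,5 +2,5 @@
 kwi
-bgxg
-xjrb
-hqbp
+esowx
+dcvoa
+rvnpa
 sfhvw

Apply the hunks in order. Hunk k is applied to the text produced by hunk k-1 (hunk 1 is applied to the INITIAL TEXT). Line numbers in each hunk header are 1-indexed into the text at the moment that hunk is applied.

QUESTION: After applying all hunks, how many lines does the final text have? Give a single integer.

Answer: 12

Derivation:
Hunk 1: at line 2 remove [cavb,zsivu,itj] add [ylbuz,hqbp,sfhvw] -> 11 lines: tziwh kwi ylbuz hqbp sfhvw vpe nea pptgq eqsva vhwsy vhwo
Hunk 2: at line 1 remove [ylbuz] add [bgxg,xjrb] -> 12 lines: tziwh kwi bgxg xjrb hqbp sfhvw vpe nea pptgq eqsva vhwsy vhwo
Hunk 3: at line 2 remove [bgxg,xjrb,hqbp] add [esowx,dcvoa,rvnpa] -> 12 lines: tziwh kwi esowx dcvoa rvnpa sfhvw vpe nea pptgq eqsva vhwsy vhwo
Final line count: 12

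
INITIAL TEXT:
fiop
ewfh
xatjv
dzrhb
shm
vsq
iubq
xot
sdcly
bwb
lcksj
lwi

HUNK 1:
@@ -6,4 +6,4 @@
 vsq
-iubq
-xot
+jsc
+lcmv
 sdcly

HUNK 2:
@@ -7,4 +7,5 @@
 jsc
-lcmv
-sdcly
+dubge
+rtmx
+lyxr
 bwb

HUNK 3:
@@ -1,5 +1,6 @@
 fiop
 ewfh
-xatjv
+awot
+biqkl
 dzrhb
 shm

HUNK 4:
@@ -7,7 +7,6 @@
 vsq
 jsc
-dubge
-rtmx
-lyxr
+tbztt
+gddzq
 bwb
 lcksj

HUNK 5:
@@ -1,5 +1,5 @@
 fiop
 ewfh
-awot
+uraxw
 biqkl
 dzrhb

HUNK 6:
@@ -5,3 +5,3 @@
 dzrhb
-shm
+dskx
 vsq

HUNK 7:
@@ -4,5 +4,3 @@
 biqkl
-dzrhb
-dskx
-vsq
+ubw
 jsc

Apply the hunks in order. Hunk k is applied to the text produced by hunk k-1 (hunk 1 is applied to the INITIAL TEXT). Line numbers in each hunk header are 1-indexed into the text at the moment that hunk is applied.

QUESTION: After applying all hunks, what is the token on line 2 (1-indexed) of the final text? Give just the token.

Answer: ewfh

Derivation:
Hunk 1: at line 6 remove [iubq,xot] add [jsc,lcmv] -> 12 lines: fiop ewfh xatjv dzrhb shm vsq jsc lcmv sdcly bwb lcksj lwi
Hunk 2: at line 7 remove [lcmv,sdcly] add [dubge,rtmx,lyxr] -> 13 lines: fiop ewfh xatjv dzrhb shm vsq jsc dubge rtmx lyxr bwb lcksj lwi
Hunk 3: at line 1 remove [xatjv] add [awot,biqkl] -> 14 lines: fiop ewfh awot biqkl dzrhb shm vsq jsc dubge rtmx lyxr bwb lcksj lwi
Hunk 4: at line 7 remove [dubge,rtmx,lyxr] add [tbztt,gddzq] -> 13 lines: fiop ewfh awot biqkl dzrhb shm vsq jsc tbztt gddzq bwb lcksj lwi
Hunk 5: at line 1 remove [awot] add [uraxw] -> 13 lines: fiop ewfh uraxw biqkl dzrhb shm vsq jsc tbztt gddzq bwb lcksj lwi
Hunk 6: at line 5 remove [shm] add [dskx] -> 13 lines: fiop ewfh uraxw biqkl dzrhb dskx vsq jsc tbztt gddzq bwb lcksj lwi
Hunk 7: at line 4 remove [dzrhb,dskx,vsq] add [ubw] -> 11 lines: fiop ewfh uraxw biqkl ubw jsc tbztt gddzq bwb lcksj lwi
Final line 2: ewfh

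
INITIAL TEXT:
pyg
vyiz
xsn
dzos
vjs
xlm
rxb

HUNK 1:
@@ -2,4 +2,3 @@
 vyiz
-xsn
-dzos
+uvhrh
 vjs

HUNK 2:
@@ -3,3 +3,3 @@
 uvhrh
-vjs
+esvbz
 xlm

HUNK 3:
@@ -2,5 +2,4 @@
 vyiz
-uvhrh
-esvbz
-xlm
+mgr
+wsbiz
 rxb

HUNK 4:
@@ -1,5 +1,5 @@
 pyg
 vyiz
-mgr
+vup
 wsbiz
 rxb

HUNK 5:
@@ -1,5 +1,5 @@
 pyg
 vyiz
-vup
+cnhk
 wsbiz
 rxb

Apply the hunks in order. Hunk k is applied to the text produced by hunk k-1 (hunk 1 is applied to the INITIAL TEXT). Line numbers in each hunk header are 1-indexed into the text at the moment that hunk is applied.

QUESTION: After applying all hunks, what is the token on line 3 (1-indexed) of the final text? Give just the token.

Answer: cnhk

Derivation:
Hunk 1: at line 2 remove [xsn,dzos] add [uvhrh] -> 6 lines: pyg vyiz uvhrh vjs xlm rxb
Hunk 2: at line 3 remove [vjs] add [esvbz] -> 6 lines: pyg vyiz uvhrh esvbz xlm rxb
Hunk 3: at line 2 remove [uvhrh,esvbz,xlm] add [mgr,wsbiz] -> 5 lines: pyg vyiz mgr wsbiz rxb
Hunk 4: at line 1 remove [mgr] add [vup] -> 5 lines: pyg vyiz vup wsbiz rxb
Hunk 5: at line 1 remove [vup] add [cnhk] -> 5 lines: pyg vyiz cnhk wsbiz rxb
Final line 3: cnhk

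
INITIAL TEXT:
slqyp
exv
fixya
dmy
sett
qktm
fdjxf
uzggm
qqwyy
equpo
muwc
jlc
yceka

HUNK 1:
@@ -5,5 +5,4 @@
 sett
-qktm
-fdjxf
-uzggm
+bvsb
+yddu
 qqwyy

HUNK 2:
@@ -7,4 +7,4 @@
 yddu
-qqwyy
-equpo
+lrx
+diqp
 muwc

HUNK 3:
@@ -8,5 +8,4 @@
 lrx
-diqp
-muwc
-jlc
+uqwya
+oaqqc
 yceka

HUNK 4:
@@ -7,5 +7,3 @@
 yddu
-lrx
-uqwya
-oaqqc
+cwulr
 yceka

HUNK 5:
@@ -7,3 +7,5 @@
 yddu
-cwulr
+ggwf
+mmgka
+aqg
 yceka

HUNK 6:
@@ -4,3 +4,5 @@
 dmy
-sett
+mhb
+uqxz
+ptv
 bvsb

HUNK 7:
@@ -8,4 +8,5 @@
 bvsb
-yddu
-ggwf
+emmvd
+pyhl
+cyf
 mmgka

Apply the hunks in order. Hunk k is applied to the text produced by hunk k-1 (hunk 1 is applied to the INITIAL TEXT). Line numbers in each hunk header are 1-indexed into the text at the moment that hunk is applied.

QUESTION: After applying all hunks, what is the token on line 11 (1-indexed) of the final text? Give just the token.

Hunk 1: at line 5 remove [qktm,fdjxf,uzggm] add [bvsb,yddu] -> 12 lines: slqyp exv fixya dmy sett bvsb yddu qqwyy equpo muwc jlc yceka
Hunk 2: at line 7 remove [qqwyy,equpo] add [lrx,diqp] -> 12 lines: slqyp exv fixya dmy sett bvsb yddu lrx diqp muwc jlc yceka
Hunk 3: at line 8 remove [diqp,muwc,jlc] add [uqwya,oaqqc] -> 11 lines: slqyp exv fixya dmy sett bvsb yddu lrx uqwya oaqqc yceka
Hunk 4: at line 7 remove [lrx,uqwya,oaqqc] add [cwulr] -> 9 lines: slqyp exv fixya dmy sett bvsb yddu cwulr yceka
Hunk 5: at line 7 remove [cwulr] add [ggwf,mmgka,aqg] -> 11 lines: slqyp exv fixya dmy sett bvsb yddu ggwf mmgka aqg yceka
Hunk 6: at line 4 remove [sett] add [mhb,uqxz,ptv] -> 13 lines: slqyp exv fixya dmy mhb uqxz ptv bvsb yddu ggwf mmgka aqg yceka
Hunk 7: at line 8 remove [yddu,ggwf] add [emmvd,pyhl,cyf] -> 14 lines: slqyp exv fixya dmy mhb uqxz ptv bvsb emmvd pyhl cyf mmgka aqg yceka
Final line 11: cyf

Answer: cyf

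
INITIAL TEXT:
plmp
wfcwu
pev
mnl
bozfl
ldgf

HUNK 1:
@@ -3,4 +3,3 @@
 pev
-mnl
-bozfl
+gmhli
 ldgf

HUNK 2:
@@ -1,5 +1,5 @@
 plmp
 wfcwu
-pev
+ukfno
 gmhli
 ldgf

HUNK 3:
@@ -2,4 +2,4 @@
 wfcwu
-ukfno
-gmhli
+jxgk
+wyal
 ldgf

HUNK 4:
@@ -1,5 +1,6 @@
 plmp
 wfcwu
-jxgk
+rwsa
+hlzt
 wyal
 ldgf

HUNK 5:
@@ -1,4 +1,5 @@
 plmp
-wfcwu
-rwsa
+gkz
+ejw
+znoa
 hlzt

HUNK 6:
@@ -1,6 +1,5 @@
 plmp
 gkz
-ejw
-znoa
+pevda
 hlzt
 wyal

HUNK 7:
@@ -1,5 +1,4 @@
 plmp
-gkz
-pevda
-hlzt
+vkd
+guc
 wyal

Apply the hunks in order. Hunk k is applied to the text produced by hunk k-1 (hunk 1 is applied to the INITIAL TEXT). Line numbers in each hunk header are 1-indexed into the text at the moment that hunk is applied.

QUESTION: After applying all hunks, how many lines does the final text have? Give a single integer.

Answer: 5

Derivation:
Hunk 1: at line 3 remove [mnl,bozfl] add [gmhli] -> 5 lines: plmp wfcwu pev gmhli ldgf
Hunk 2: at line 1 remove [pev] add [ukfno] -> 5 lines: plmp wfcwu ukfno gmhli ldgf
Hunk 3: at line 2 remove [ukfno,gmhli] add [jxgk,wyal] -> 5 lines: plmp wfcwu jxgk wyal ldgf
Hunk 4: at line 1 remove [jxgk] add [rwsa,hlzt] -> 6 lines: plmp wfcwu rwsa hlzt wyal ldgf
Hunk 5: at line 1 remove [wfcwu,rwsa] add [gkz,ejw,znoa] -> 7 lines: plmp gkz ejw znoa hlzt wyal ldgf
Hunk 6: at line 1 remove [ejw,znoa] add [pevda] -> 6 lines: plmp gkz pevda hlzt wyal ldgf
Hunk 7: at line 1 remove [gkz,pevda,hlzt] add [vkd,guc] -> 5 lines: plmp vkd guc wyal ldgf
Final line count: 5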